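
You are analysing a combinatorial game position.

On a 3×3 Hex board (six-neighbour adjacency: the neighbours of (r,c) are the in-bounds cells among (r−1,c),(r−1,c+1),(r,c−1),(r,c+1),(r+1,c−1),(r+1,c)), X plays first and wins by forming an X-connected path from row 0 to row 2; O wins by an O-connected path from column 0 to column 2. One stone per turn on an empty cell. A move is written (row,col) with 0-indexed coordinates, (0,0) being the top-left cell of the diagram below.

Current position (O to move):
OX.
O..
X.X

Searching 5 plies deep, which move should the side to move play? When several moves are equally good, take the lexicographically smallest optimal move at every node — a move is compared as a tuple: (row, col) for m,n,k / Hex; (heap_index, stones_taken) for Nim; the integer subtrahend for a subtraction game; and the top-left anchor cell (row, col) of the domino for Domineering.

ply 1, O at OX./O../X.X | (0,2)=-1→OXO/O../X.X; (1,1)=+1→OX./OO./X.X*; (1,2)=-1→OX./O.O/X.X; (2,1)=-1→OX./O../XOX
ply 2, X at OX./OO./X.X | (0,2)=-1→OXX/OO./X.X*; (1,2)=-1→OX./OOX/X.X; (2,1)=-1→OX./OO./XXX
ply 3, O at OXX/OO./X.X | (1,2)=+1→OXX/OOO/X.X*; (2,1)=-1→OXX/OO./XOX
ply 4: OXX/OOO/X.X is terminal -1 (X); from OX./O../X.X depth 5

O's best at [OX./O../X.X]: (1,1)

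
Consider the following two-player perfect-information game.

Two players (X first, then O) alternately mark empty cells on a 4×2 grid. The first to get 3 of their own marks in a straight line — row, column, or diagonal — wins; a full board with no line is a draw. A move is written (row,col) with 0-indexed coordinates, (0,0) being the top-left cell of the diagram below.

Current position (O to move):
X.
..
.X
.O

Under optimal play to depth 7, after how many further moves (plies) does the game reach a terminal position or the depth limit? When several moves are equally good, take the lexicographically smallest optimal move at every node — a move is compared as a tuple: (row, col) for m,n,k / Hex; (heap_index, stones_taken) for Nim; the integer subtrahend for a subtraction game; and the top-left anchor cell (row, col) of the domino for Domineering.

PV length from [X./../.X/.O]: 5 plies

p1 O@[X./../.X/.O]: (0,1)[XO/../.X/.O]+0* (1,0)[X./O./.X/.O]+0 (1,1)[X./.O/.X/.O]+0 (2,0)[X./../OX/.O]+0 (3,0)[X./../.X/OO]+0
p2 X@[XO/../.X/.O]: (1,0)[XO/X./.X/.O]+0* (1,1)[XO/.X/.X/.O]+0 (2,0)[XO/../XX/.O]+0 (3,0)[XO/../.X/XO]+0
p3 O@[XO/X./.X/.O]: (1,1)[XO/XO/.X/.O]-1 (2,0)[XO/X./OX/.O]+0* (3,0)[XO/X./.X/OO]-1
p4 X@[XO/X./OX/.O]: (1,1)[XO/XX/OX/.O]+0* (3,0)[XO/X./OX/XO]+0
p5 O@[XO/XX/OX/.O]: (3,0)[XO/XX/OX/OO]+0*
p6 X@[XO/XX/OX/OO] terminal +0; root [X./../.X/.O] d7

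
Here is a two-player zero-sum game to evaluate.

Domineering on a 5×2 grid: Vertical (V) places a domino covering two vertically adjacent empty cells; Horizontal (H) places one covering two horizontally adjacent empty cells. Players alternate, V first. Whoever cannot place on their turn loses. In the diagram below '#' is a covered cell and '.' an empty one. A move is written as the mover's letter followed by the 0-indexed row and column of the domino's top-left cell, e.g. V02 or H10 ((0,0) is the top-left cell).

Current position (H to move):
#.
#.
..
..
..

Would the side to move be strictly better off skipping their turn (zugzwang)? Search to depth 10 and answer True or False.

zugzwang(#./#./../../.., H) = False

p1 H@[#./#./../../..]: H20[#./#./##/../..]-1 H30[#./#./../##/..]+1* H40[#./#./../../##]-1
p2 V@[#./#./../##/..]: V01[##/##/../##/..]-1* V11[#./##/.#/##/..]-1
p3 H@[##/##/../##/..]: H20[##/##/##/##/..]+1* H40[##/##/../##/##]+1
p4 V@[##/##/##/##/..] terminal -1; root [#./#./../../..] d10
if H skipped the turn, V would face:
~ p1 V@[#./#./../../..]: V01[##/##/../../..]-1 V11[#./##/.#/../..]-1 V20[#./#./#./#./..]+1* V21[#./#./.#/.#/..]+1 V30[#./#./../#./#.]+1 V31[#./#./../.#/.#]+1
~ p2 H@[#./#./#./#./..]: H40[#./#./#./#./##]-1*
~ p3 V@[#./#./#./#./##]: V01[##/##/#./#./##]+1* V11[#./##/##/#./##]+1 V21[#./#./##/##/##]+1
~ p4 H@[##/##/#./#./##] terminal -1; root [#./#./../../..] d10
compare (H): move=+1 vs pass=-1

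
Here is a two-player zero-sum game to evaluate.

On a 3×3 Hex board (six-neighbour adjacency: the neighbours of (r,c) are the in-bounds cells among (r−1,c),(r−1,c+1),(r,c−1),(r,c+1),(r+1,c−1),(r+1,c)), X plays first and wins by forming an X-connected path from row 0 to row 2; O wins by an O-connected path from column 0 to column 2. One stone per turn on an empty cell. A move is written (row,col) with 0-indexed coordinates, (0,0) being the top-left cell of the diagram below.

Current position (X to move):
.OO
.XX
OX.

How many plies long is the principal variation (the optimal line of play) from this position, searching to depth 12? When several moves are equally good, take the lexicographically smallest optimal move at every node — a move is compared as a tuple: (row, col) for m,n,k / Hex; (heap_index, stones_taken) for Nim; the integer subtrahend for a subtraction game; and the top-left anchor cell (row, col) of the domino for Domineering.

[.OO/.XX/OX.] X move#1: (0,0):-1/XOO/.XX/OX.*, (1,0):-1/.OO/XXX/OX., (2,2):-1/.OO/.XX/OXX
[XOO/.XX/OX.] O move#2: (1,0):+1/XOO/OXX/OX.*, (2,2):-1/XOO/.XX/OXO
[XOO/OXX/OX.] end (terminal -1, X#3); searched .OO/.XX/OX. to 12

PV length from [.OO/.XX/OX.]: 2 plies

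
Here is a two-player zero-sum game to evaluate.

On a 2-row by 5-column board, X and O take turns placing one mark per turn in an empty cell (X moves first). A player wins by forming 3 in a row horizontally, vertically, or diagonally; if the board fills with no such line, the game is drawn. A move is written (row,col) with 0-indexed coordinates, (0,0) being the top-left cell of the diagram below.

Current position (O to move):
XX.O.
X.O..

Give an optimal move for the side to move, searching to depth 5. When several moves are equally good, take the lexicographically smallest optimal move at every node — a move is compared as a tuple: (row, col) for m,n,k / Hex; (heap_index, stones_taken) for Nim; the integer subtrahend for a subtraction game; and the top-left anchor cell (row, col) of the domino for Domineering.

O's best at [XX.O./X.O..]: (0,2)

ply 1, O at XX.O./X.O.. | (0,2)=+1→XXOO./X.O..*; (0,4)=-1→XX.OO/X.O..; (1,1)=-1→XX.O./XOO..; (1,3)=-1→XX.O./X.OO.; (1,4)=-1→XX.O./X.O.O
ply 2, X at XXOO./X.O.. | (0,4)=-1→XXOOX/X.O..*; (1,1)=-1→XXOO./XXO..; (1,3)=-1→XXOO./X.OX.; (1,4)=-1→XXOO./X.O.X
ply 3, O at XXOOX/X.O.. | (1,1)=+0→XXOOX/XOO..; (1,3)=+1→XXOOX/X.OO.*; (1,4)=+0→XXOOX/X.O.O
ply 4, X at XXOOX/X.OO. | (1,1)=-1→XXOOX/XXOO.*; (1,4)=-1→XXOOX/X.OOX
ply 5, O at XXOOX/XXOO. | (1,4)=+1→XXOOX/XXOOO*
ply 6: XXOOX/XXOOO is terminal -1 (X); from XX.O./X.O.. depth 5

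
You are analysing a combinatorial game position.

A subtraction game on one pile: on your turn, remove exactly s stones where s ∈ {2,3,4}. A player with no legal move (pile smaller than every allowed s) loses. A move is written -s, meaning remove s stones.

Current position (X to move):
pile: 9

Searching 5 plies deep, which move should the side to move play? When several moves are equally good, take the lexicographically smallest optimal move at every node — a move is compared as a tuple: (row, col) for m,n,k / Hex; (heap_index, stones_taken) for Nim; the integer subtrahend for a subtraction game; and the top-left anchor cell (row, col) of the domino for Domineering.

[9] X move#1: -2:+1/7*, -3:+1/6, -4:-1/5
[7] O move#2: -2:-1/5*, -3:-1/4, -4:-1/3
[5] X move#3: -2:-1/3, -3:-1/2, -4:+1/1*
[1] end (terminal -1, O#4); searched 9 to 5

X's best at [9]: -2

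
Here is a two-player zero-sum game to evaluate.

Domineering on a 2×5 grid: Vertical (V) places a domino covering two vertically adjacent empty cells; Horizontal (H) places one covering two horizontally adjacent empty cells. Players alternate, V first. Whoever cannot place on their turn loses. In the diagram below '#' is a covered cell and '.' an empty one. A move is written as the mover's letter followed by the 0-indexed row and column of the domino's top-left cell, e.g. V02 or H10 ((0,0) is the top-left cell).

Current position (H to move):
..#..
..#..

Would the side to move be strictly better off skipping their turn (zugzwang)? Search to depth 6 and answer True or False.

zugzwang(..#../..#.., H) = True

ply 1, H at ..#../..#.. | H00=-1→###../..#..*; H03=-1→..###/..#..; H10=-1→..#../###..; H13=-1→..#../..###
ply 2, V at ###../..#.. | V03=+1→####./..##.*; V04=+1→###.#/..#.#
ply 3, H at ####./..##. | H10=-1→####./####.*
ply 4, V at ####./####. | V04=+1→#####/#####*
ply 5: #####/##### is terminal -1 (H); from ..#../..#.. depth 6
pass branch (V moves first from the same position):
  | ply 1, V at ..#../..#.. | V00=-1→#.#../#.#..*; V01=-1→.##../.##..; V03=-1→..##./..##.; V04=-1→..#.#/..#.#
  | ply 2, H at #.#../#.#.. | H03=+1→#.###/#.#..*; H13=+1→#.#../#.###
  | ply 3, V at #.###/#.#.. | V01=-1→#####/###..*
  | ply 4, H at #####/###.. | H13=+1→#####/#####*
  | ply 5: #####/##### is terminal -1 (V); from ..#../..#.. depth 6
H moving scores -1; H passing scores +1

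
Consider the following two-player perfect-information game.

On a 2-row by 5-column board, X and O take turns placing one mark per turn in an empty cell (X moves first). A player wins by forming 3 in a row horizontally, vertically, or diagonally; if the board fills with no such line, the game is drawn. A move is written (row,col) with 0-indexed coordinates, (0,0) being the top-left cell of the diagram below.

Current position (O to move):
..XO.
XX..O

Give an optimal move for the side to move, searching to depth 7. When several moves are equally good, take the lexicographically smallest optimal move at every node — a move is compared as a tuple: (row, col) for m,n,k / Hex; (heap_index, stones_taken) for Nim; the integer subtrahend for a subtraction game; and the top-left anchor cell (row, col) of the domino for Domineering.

[..XO./XX..O] O move#1: (0,0):-1/O.XO./XX..O, (0,1):-1/.OXO./XX..O, (0,4):-1/..XOO/XX..O, (1,2):+0/..XO./XXO.O*, (1,3):-1/..XO./XX.OO
[..XO./XXO.O] X move#2: (0,0):-1/X.XO./XXO.O, (0,1):-1/.XXO./XXO.O, (0,4):-1/..XOX/XXO.O, (1,3):+0/..XO./XXOXO*
[..XO./XXOXO] O move#3: (0,0):+0/O.XO./XXOXO*, (0,1):+0/.OXO./XXOXO, (0,4):+0/..XOO/XXOXO
[O.XO./XXOXO] X move#4: (0,1):+0/OXXO./XXOXO*, (0,4):+0/O.XOX/XXOXO
[OXXO./XXOXO] O move#5: (0,4):+0/OXXOO/XXOXO*
[OXXOO/XXOXO] end (terminal +0, X#6); searched ..XO./XX..O to 7

O's best at [..XO./XX..O]: (1,2)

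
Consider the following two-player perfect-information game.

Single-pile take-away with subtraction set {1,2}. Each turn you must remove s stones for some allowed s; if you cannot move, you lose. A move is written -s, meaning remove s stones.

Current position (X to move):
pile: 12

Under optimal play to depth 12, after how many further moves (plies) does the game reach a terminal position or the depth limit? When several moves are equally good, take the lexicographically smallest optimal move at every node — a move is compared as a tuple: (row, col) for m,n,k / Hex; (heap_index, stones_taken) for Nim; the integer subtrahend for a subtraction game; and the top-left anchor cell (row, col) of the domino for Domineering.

PV length from [12]: 8 plies

ply 1, X at 12 | -1=-1→11*; -2=-1→10
ply 2, O at 11 | -1=-1→10; -2=+1→9*
ply 3, X at 9 | -1=-1→8*; -2=-1→7
ply 4, O at 8 | -1=-1→7; -2=+1→6*
ply 5, X at 6 | -1=-1→5*; -2=-1→4
ply 6, O at 5 | -1=-1→4; -2=+1→3*
ply 7, X at 3 | -1=-1→2*; -2=-1→1
ply 8, O at 2 | -1=-1→1; -2=+1→0*
ply 9: 0 is terminal -1 (X); from 12 depth 12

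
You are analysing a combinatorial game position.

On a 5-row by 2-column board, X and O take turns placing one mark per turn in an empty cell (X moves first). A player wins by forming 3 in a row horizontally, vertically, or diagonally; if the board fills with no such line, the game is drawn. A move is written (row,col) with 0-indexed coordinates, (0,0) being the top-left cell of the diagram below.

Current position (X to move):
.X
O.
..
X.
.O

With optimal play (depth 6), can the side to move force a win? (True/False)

X winning at [.X/O./../X./.O]: False

[.X/O./../X./.O] X move#1: (0,0):+0/XX/O./../X./.O*, (1,1):+0/.X/OX/../X./.O, (2,0):+0/.X/O./X./X./.O, (2,1):+0/.X/O./.X/X./.O, (3,1):+0/.X/O./../XX/.O, (4,0):+0/.X/O./../X./XO
[XX/O./../X./.O] O move#2: (1,1):+0/XX/OO/../X./.O*, (2,0):+0/XX/O./O./X./.O, (2,1):+0/XX/O./.O/X./.O, (3,1):+0/XX/O./../XO/.O, (4,0):+0/XX/O./../X./OO
[XX/OO/../X./.O] X move#3: (2,0):+0/XX/OO/X./X./.O*, (2,1):+0/XX/OO/.X/X./.O, (3,1):+0/XX/OO/../XX/.O, (4,0):+0/XX/OO/../X./XO
[XX/OO/X./X./.O] O move#4: (2,1):-1/XX/OO/XO/X./.O, (3,1):-1/XX/OO/X./XO/.O, (4,0):+0/XX/OO/X./X./OO*
[XX/OO/X./X./OO] X move#5: (2,1):+0/XX/OO/XX/X./OO*, (3,1):+0/XX/OO/X./XX/OO
[XX/OO/XX/X./OO] O move#6: (3,1):+0/XX/OO/XX/XO/OO*
[XX/OO/XX/XO/OO] end (terminal +0, X#7); searched .X/O./../X./.O to 6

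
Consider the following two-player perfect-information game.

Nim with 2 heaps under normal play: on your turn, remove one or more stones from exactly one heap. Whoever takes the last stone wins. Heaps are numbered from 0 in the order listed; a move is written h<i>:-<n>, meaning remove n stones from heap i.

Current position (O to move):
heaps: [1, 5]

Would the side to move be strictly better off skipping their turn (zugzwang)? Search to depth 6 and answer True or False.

ply 1, O at (1,5) | h0:-1=-1→(0,5); h1:-1=-1→(1,4); h1:-2=-1→(1,3); h1:-3=-1→(1,2); h1:-4=+1→(1,1)*; h1:-5=-1→(1,0)
ply 2, X at (1,1) | h0:-1=-1→(0,1)*; h1:-1=-1→(1,0)
ply 3, O at (0,1) | h1:-1=+1→(0,0)*
ply 4: (0,0) is terminal -1 (X); from (1,5) depth 6
pass branch (X moves first from the same position):
  | ply 1, X at (1,5) | h0:-1=-1→(0,5); h1:-1=-1→(1,4); h1:-2=-1→(1,3); h1:-3=-1→(1,2); h1:-4=+1→(1,1)*; h1:-5=-1→(1,0)
  | ply 2, O at (1,1) | h0:-1=-1→(0,1)*; h1:-1=-1→(1,0)
  | ply 3, X at (0,1) | h1:-1=+1→(0,0)*
  | ply 4: (0,0) is terminal -1 (O); from (1,5) depth 6
O moving scores +1; O passing scores -1

zugzwang((1,5), O) = False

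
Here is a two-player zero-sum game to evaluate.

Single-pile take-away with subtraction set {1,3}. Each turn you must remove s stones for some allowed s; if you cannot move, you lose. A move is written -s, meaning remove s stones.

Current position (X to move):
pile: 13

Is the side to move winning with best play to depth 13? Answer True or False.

[13] X move#1: -1:+1/12*, -3:+1/10
[12] O move#2: -1:-1/11*, -3:-1/9
[11] X move#3: -1:+1/10*, -3:+1/8
[10] O move#4: -1:-1/9*, -3:-1/7
[9] X move#5: -1:+1/8*, -3:+1/6
[8] O move#6: -1:-1/7*, -3:-1/5
[7] X move#7: -1:+1/6*, -3:+1/4
[6] O move#8: -1:-1/5*, -3:-1/3
[5] X move#9: -1:+1/4*, -3:+1/2
[4] O move#10: -1:-1/3*, -3:-1/1
[3] X move#11: -1:+1/2*, -3:+1/0
[2] O move#12: -1:-1/1*
[1] X move#13: -1:+1/0*
[0] end (terminal -1, O#14); searched 13 to 13

X winning at [13]: True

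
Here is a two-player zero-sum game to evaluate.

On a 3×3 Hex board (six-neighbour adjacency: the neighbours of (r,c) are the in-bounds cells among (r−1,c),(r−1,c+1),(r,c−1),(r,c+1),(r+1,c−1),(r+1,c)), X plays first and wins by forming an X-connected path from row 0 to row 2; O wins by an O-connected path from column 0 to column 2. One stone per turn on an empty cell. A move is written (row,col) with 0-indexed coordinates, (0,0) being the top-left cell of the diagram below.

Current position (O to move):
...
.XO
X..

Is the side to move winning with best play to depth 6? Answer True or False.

O winning at [.../.XO/X..]: False

ply 1, O at .../.XO/X.. | (0,0)=-1→O../.XO/X..*; (0,1)=-1→.O./.XO/X..; (0,2)=-1→..O/.XO/X..; (1,0)=-1→.../OXO/X..; (2,1)=-1→.../.XO/XO.; (2,2)=-1→.../.XO/X.O
ply 2, X at O../.XO/X.. | (0,1)=+1→OX./.XO/X..*; (0,2)=+1→O.X/.XO/X..; (1,0)=+1→O../XXO/X..; (2,1)=+1→O../.XO/XX.; (2,2)=+1→O../.XO/X.X
ply 3: OX./.XO/X.. is terminal -1 (O); from .../.XO/X.. depth 6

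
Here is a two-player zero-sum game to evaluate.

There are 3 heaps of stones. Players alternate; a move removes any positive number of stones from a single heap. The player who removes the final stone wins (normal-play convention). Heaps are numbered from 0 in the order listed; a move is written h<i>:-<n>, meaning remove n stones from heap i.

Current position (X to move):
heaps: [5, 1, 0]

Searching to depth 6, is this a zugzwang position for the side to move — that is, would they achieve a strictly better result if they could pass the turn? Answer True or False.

p1 X@[(5,1,0)]: h0:-1[(4,1,0)]-1 h0:-2[(3,1,0)]-1 h0:-3[(2,1,0)]-1 h0:-4[(1,1,0)]+1* h0:-5[(0,1,0)]-1 h1:-1[(5,0,0)]-1
p2 O@[(1,1,0)]: h0:-1[(0,1,0)]-1* h1:-1[(1,0,0)]-1
p3 X@[(0,1,0)]: h1:-1[(0,0,0)]+1*
p4 O@[(0,0,0)] terminal -1; root [(5,1,0)] d6
if X skipped the turn, O would face:
~ p1 O@[(5,1,0)]: h0:-1[(4,1,0)]-1 h0:-2[(3,1,0)]-1 h0:-3[(2,1,0)]-1 h0:-4[(1,1,0)]+1* h0:-5[(0,1,0)]-1 h1:-1[(5,0,0)]-1
~ p2 X@[(1,1,0)]: h0:-1[(0,1,0)]-1* h1:-1[(1,0,0)]-1
~ p3 O@[(0,1,0)]: h1:-1[(0,0,0)]+1*
~ p4 X@[(0,0,0)] terminal -1; root [(5,1,0)] d6
compare (X): move=+1 vs pass=-1

zugzwang((5,1,0), X) = False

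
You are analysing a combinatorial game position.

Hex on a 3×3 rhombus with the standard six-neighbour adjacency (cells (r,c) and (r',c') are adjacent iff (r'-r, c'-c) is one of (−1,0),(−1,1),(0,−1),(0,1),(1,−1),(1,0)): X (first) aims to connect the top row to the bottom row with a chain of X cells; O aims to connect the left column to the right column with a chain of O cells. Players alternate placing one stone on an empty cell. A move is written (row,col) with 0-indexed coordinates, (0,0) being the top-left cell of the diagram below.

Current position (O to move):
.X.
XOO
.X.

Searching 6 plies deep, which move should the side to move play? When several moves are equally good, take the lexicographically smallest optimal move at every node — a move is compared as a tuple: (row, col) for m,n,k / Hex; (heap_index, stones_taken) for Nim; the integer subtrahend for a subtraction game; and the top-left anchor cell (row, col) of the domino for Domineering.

p1 O@[.X./XOO/.X.]: (0,0)[OX./XOO/.X.]-1 (0,2)[.XO/XOO/.X.]-1 (2,0)[.X./XOO/OX.]+1* (2,2)[.X./XOO/.XO]-1
p2 X@[.X./XOO/OX.] terminal -1; root [.X./XOO/.X.] d6

O's best at [.X./XOO/.X.]: (2,0)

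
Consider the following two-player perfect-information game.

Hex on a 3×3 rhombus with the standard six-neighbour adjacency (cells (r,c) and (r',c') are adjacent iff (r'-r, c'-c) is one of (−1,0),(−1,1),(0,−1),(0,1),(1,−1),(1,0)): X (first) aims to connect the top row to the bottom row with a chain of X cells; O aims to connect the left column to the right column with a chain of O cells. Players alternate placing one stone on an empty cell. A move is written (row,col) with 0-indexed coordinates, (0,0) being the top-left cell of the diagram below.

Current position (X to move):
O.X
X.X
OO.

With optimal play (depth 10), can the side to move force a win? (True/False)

X winning at [O.X/X.X/OO.]: True

p1 X@[O.X/X.X/OO.]: (0,1)[OXX/X.X/OO.]-1 (1,1)[O.X/XXX/OO.]-1 (2,2)[O.X/X.X/OOX]+1*
p2 O@[O.X/X.X/OOX] terminal -1; root [O.X/X.X/OO.] d10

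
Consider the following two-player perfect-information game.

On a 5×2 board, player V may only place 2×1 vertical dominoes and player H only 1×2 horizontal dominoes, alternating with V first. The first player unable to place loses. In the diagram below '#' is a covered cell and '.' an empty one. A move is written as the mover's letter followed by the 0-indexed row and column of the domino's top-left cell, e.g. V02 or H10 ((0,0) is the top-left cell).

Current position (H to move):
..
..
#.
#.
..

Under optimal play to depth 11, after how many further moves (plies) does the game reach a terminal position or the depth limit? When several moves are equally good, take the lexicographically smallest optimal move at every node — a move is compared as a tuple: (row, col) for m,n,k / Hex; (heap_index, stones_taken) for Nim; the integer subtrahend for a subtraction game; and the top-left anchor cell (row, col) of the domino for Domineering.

[../../#./#./..] H move#1: H00:+1/##/../#./#./..*, H10:+1/../##/#./#./.., H40:-1/../../#./#./##
[##/../#./#./..] V move#2: V11:-1/##/.#/##/#./..*, V21:-1/##/../##/##/.., V31:-1/##/../#./##/.#
[##/.#/##/#./..] H move#3: H40:+1/##/.#/##/#./##*
[##/.#/##/#./##] end (terminal -1, V#4); searched ../../#./#./.. to 11

PV length from [../../#./#./..]: 3 plies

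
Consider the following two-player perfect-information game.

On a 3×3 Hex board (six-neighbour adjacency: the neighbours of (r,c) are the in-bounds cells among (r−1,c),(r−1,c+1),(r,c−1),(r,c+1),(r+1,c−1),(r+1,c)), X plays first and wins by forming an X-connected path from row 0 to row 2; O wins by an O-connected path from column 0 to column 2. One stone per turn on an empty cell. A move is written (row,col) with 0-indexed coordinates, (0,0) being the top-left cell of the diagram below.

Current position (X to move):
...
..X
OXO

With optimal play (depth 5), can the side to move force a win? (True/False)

[.../..X/OXO] X move#1: (0,0):+1/X../..X/OXO*, (0,1):+1/.X./..X/OXO, (0,2):+1/..X/..X/OXO, (1,0):+1/.../X.X/OXO, (1,1):+1/.../.XX/OXO
[X../..X/OXO] O move#2: (0,1):-1/XO./..X/OXO*, (0,2):-1/X.O/..X/OXO, (1,0):-1/X../O.X/OXO, (1,1):-1/X../.OX/OXO
[XO./..X/OXO] X move#3: (0,2):+1/XOX/..X/OXO*, (1,0):+1/XO./X.X/OXO, (1,1):+1/XO./.XX/OXO
[XOX/..X/OXO] end (terminal -1, O#4); searched .../..X/OXO to 5

X winning at [.../..X/OXO]: True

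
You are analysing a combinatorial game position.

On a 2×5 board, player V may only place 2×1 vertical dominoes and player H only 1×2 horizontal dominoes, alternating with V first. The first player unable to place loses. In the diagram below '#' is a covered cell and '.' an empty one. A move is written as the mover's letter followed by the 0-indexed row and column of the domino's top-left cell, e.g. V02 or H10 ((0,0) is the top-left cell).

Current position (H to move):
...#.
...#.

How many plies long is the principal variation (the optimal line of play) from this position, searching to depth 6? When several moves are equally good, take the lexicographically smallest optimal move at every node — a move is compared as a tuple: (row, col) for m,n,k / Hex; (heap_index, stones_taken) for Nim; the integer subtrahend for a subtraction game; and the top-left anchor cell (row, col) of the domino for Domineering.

PV length from [...#./...#.]: 4 plies

[...#./...#.] H move#1: H00:-1/##.#./...#.*, H01:-1/.###./...#., H10:-1/...#./##.#., H11:-1/...#./.###.
[##.#./...#.] V move#2: V02:+1/####./..##.*, V04:-1/##.##/...##
[####./..##.] H move#3: H10:-1/####./####.*
[####./####.] V move#4: V04:+1/#####/#####*
[#####/#####] end (terminal -1, H#5); searched ...#./...#. to 6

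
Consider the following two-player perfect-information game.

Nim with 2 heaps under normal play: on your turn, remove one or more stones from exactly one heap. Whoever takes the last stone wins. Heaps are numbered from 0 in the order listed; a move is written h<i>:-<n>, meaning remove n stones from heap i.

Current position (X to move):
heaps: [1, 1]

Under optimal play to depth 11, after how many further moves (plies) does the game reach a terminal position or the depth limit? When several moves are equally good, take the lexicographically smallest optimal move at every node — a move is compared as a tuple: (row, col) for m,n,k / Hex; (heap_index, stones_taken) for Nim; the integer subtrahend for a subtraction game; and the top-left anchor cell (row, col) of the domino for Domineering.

PV length from [(1,1)]: 2 plies

ply 1, X at (1,1) | h0:-1=-1→(0,1)*; h1:-1=-1→(1,0)
ply 2, O at (0,1) | h1:-1=+1→(0,0)*
ply 3: (0,0) is terminal -1 (X); from (1,1) depth 11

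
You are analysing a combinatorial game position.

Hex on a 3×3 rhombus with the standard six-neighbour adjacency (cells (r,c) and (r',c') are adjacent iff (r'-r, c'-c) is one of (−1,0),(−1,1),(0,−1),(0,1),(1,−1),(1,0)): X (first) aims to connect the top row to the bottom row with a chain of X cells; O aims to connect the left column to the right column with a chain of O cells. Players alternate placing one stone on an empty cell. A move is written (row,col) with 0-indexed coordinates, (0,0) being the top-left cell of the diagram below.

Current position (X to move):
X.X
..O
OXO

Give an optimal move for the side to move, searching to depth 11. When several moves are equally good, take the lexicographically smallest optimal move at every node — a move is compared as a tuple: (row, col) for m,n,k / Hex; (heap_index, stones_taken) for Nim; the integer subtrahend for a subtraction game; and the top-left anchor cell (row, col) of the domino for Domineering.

ply 1, X at X.X/..O/OXO | (0,1)=-1→XXX/..O/OXO; (1,0)=-1→X.X/X.O/OXO; (1,1)=+1→X.X/.XO/OXO*
ply 2: X.X/.XO/OXO is terminal -1 (O); from X.X/..O/OXO depth 11

X's best at [X.X/..O/OXO]: (1,1)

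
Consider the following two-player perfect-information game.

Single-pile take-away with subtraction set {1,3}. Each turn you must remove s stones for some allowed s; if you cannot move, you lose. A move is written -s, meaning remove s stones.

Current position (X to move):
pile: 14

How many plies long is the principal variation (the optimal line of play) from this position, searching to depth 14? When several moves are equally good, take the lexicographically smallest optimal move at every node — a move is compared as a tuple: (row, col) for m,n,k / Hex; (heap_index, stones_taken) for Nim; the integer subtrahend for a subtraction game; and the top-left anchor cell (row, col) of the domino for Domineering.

PV length from [14]: 14 plies

ply 1, X at 14 | -1=-1→13*; -3=-1→11
ply 2, O at 13 | -1=+1→12*; -3=+1→10
ply 3, X at 12 | -1=-1→11*; -3=-1→9
ply 4, O at 11 | -1=+1→10*; -3=+1→8
ply 5, X at 10 | -1=-1→9*; -3=-1→7
ply 6, O at 9 | -1=+1→8*; -3=+1→6
ply 7, X at 8 | -1=-1→7*; -3=-1→5
ply 8, O at 7 | -1=+1→6*; -3=+1→4
ply 9, X at 6 | -1=-1→5*; -3=-1→3
ply 10, O at 5 | -1=+1→4*; -3=+1→2
ply 11, X at 4 | -1=-1→3*; -3=-1→1
ply 12, O at 3 | -1=+1→2*; -3=+1→0
ply 13, X at 2 | -1=-1→1*
ply 14, O at 1 | -1=+1→0*
ply 15: 0 is terminal -1 (X); from 14 depth 14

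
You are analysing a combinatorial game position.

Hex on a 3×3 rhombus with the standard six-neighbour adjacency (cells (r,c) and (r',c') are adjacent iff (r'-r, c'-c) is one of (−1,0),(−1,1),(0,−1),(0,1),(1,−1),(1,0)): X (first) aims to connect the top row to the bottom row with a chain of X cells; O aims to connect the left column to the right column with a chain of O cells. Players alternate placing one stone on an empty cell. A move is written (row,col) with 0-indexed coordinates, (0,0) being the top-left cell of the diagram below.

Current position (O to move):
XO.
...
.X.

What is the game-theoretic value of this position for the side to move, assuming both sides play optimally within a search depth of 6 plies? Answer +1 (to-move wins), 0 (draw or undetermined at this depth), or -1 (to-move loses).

[XO./.../.X.] O move#1: (0,2):-1/XOO/.../.X., (1,0):-1/XO./O../.X., (1,1):+1/XO./.O./.X.*, (1,2):-1/XO./..O/.X., (2,0):-1/XO./.../OX., (2,2):-1/XO./.../.XO
[XO./.O./.X.] X move#2: (0,2):-1/XOX/.O./.X.*, (1,0):-1/XO./XO./.X., (1,2):-1/XO./.OX/.X., (2,0):-1/XO./.O./XX., (2,2):-1/XO./.O./.XX
[XOX/.O./.X.] O move#3: (1,0):-1/XOX/OO./.X., (1,2):+1/XOX/.OO/.X.*, (2,0):-1/XOX/.O./OX., (2,2):-1/XOX/.O./.XO
[XOX/.OO/.X.] X move#4: (1,0):-1/XOX/XOO/.X.*, (2,0):-1/XOX/.OO/XX., (2,2):-1/XOX/.OO/.XX
[XOX/XOO/.X.] O move#5: (2,0):+1/XOX/XOO/OX.*, (2,2):-1/XOX/XOO/.XO
[XOX/XOO/OX.] end (terminal -1, X#6); searched XO./.../.X. to 6

value(XO./.../.X., O) = +1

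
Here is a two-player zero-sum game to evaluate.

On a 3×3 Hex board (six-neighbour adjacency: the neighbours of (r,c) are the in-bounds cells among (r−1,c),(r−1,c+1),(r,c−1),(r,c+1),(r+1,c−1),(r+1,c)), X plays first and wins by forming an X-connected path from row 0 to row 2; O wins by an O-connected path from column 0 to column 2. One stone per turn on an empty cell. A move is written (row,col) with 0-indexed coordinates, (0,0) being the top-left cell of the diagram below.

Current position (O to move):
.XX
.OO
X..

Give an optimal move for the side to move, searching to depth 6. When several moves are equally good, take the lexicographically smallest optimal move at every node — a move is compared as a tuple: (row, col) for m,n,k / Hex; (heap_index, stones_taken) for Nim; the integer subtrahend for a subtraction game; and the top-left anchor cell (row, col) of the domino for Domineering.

p1 O@[.XX/.OO/X..]: (0,0)[OXX/.OO/X..]-1 (1,0)[.XX/OOO/X..]+1* (2,1)[.XX/.OO/XO.]-1 (2,2)[.XX/.OO/X.O]-1
p2 X@[.XX/OOO/X..] terminal -1; root [.XX/.OO/X..] d6

O's best at [.XX/.OO/X..]: (1,0)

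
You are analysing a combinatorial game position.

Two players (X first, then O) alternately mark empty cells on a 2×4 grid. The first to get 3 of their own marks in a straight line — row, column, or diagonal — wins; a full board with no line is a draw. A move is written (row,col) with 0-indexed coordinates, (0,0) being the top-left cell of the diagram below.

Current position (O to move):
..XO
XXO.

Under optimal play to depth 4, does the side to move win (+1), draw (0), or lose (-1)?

value(..XO/XXO., O) = 0

ply 1, O at ..XO/XXO. | (0,0)=+0→O.XO/XXO.*; (0,1)=+0→.OXO/XXO.; (1,3)=+0→..XO/XXOO
ply 2, X at O.XO/XXO. | (0,1)=+0→OXXO/XXO.*; (1,3)=+0→O.XO/XXOX
ply 3, O at OXXO/XXO. | (1,3)=+0→OXXO/XXOO*
ply 4: OXXO/XXOO is terminal +0 (X); from ..XO/XXO. depth 4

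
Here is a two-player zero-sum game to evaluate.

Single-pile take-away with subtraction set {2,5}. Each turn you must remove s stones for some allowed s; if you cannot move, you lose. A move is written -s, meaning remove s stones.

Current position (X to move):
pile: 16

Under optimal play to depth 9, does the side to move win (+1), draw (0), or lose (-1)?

p1 X@[16]: -2[14]+1* -5[11]+1
p2 O@[14]: -2[12]-1* -5[9]-1
p3 X@[12]: -2[10]-1 -5[7]+1*
p4 O@[7]: -2[5]-1* -5[2]-1
p5 X@[5]: -2[3]-1 -5[0]+1*
p6 O@[0] terminal -1; root [16] d9

value(16, X) = +1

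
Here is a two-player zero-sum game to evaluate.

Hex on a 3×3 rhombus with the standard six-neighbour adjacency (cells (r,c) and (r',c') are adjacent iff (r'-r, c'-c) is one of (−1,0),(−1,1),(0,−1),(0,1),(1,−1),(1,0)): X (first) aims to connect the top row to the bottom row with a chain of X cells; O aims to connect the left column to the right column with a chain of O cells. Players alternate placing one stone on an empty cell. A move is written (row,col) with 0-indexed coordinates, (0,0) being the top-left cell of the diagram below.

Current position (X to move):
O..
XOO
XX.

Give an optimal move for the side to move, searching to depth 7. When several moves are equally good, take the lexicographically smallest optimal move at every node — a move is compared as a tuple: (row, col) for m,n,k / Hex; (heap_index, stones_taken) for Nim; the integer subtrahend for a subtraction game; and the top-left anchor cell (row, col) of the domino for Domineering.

X's best at [O../XOO/XX.]: (0,1)

[O../XOO/XX.] X move#1: (0,1):+1/OX./XOO/XX.*, (0,2):-1/O.X/XOO/XX., (2,2):-1/O../XOO/XXX
[OX./XOO/XX.] end (terminal -1, O#2); searched O../XOO/XX. to 7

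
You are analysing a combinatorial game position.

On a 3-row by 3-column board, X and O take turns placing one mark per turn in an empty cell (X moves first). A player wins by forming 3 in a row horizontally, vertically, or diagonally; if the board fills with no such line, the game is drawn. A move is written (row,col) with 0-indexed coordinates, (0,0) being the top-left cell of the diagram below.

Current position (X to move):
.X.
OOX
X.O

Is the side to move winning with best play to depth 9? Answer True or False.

X winning at [.X./OOX/X.O]: False

[.X./OOX/X.O] X move#1: (0,0):+0/XX./OOX/X.O*, (0,2):-1/.XX/OOX/X.O, (2,1):-1/.X./OOX/XXO
[XX./OOX/X.O] O move#2: (0,2):+0/XXO/OOX/X.O*, (2,1):-1/XX./OOX/XOO
[XXO/OOX/X.O] X move#3: (2,1):+0/XXO/OOX/XXO*
[XXO/OOX/XXO] end (terminal +0, O#4); searched .X./OOX/X.O to 9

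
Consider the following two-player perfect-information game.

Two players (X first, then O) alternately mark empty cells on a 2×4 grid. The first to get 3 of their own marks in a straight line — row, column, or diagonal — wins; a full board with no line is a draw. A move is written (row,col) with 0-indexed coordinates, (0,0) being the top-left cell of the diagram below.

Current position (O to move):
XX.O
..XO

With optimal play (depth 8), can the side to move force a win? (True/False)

O winning at [XX.O/..XO]: False

[XX.O/..XO] O move#1: (0,2):+0/XXOO/..XO*, (1,0):-1/XX.O/O.XO, (1,1):-1/XX.O/.OXO
[XXOO/..XO] X move#2: (1,0):+0/XXOO/X.XO*, (1,1):+0/XXOO/.XXO
[XXOO/X.XO] O move#3: (1,1):+0/XXOO/XOXO*
[XXOO/XOXO] end (terminal +0, X#4); searched XX.O/..XO to 8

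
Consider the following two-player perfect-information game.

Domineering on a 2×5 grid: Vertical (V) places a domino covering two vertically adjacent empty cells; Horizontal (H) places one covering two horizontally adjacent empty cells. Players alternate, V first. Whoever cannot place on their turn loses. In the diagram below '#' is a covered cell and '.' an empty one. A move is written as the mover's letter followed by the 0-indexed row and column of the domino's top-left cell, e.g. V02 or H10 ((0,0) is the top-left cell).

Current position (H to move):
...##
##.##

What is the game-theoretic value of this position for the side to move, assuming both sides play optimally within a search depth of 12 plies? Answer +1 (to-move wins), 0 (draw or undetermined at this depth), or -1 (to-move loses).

value(...##/##.##, H) = +1

p1 H@[...##/##.##]: H00[##.##/##.##]-1 H01[.####/##.##]+1*
p2 V@[.####/##.##] terminal -1; root [...##/##.##] d12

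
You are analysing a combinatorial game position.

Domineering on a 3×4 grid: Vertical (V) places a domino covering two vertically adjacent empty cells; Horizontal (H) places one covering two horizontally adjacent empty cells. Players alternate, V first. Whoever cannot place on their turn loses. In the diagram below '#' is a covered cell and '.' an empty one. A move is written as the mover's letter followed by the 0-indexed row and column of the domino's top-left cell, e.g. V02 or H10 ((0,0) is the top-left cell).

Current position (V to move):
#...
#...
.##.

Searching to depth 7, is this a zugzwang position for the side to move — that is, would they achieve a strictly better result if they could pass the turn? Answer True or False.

zugzwang(#.../#.../.##., V) = False

ply 1, V at #.../#.../.##. | V01=-1→##../##../.##.; V02=+1→#.#./#.#./.##.*; V03=-1→#..#/#..#/.##.; V13=-1→#.../#..#/.###
ply 2: #.#./#.#./.##. is terminal -1 (H); from #.../#.../.##. depth 7
pass branch (H moves first from the same position):
  | ply 1, H at #.../#.../.##. | H01=+1→###./#.../.##.*; H02=+1→#.##/#.../.##.; H11=+1→#.../###./.##.; H12=+1→#.../#.##/.##.
  | ply 2, V at ###./#.../.##. | V03=-1→####/#..#/.##.*; V13=-1→###./#..#/.###
  | ply 3, H at ####/#..#/.##. | H11=+1→####/####/.##.*
  | ply 4: ####/####/.##. is terminal -1 (V); from #.../#.../.##. depth 7
V moving scores +1; V passing scores -1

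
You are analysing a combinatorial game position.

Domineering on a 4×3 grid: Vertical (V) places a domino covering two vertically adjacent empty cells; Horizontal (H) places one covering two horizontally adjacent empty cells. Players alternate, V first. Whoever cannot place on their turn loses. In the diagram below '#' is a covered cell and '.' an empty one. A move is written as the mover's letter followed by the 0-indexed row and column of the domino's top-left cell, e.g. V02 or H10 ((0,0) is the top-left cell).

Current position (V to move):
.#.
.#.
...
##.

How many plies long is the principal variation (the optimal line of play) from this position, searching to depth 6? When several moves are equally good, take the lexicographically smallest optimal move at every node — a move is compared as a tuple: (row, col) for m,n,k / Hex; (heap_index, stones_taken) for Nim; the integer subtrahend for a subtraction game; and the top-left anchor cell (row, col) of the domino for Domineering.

p1 V@[.#./.#./.../##.]: V00[##./##./.../##.]+1* V02[.##/.##/.../##.]+1 V10[.#./##./#../##.]+1 V12[.#./.##/..#/##.]+1 V22[.#./.#./..#/###]+1
p2 H@[##./##./.../##.]: H20[##./##./##./##.]-1* H21[##./##./.##/##.]-1
p3 V@[##./##./##./##.]: V02[###/###/##./##.]+1* V12[##./###/###/##.]+1 V22[##./##./###/###]+1
p4 H@[###/###/##./##.] terminal -1; root [.#./.#./.../##.] d6

PV length from [.#./.#./.../##.]: 3 plies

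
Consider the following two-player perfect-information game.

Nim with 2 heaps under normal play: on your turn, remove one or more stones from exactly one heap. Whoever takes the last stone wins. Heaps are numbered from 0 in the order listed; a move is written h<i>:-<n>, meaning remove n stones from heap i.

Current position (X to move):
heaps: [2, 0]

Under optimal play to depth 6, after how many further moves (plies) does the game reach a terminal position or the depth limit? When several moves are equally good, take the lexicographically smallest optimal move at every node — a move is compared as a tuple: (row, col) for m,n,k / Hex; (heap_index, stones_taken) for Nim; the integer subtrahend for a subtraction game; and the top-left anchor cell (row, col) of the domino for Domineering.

PV length from [(2,0)]: 1 ply

[(2,0)] X move#1: h0:-1:-1/(1,0), h0:-2:+1/(0,0)*
[(0,0)] end (terminal -1, O#2); searched (2,0) to 6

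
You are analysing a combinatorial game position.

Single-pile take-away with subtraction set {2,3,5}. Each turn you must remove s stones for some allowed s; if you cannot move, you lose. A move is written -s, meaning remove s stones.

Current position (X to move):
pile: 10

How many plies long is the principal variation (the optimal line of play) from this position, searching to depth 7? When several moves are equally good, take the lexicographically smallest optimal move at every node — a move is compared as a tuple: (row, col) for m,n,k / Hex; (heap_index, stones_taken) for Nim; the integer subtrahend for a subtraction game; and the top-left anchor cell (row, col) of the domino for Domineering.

p1 X@[10]: -2[8]+1* -3[7]+1 -5[5]-1
p2 O@[8]: -2[6]-1* -3[5]-1 -5[3]-1
p3 X@[6]: -2[4]-1 -3[3]-1 -5[1]+1*
p4 O@[1] terminal -1; root [10] d7

PV length from [10]: 3 plies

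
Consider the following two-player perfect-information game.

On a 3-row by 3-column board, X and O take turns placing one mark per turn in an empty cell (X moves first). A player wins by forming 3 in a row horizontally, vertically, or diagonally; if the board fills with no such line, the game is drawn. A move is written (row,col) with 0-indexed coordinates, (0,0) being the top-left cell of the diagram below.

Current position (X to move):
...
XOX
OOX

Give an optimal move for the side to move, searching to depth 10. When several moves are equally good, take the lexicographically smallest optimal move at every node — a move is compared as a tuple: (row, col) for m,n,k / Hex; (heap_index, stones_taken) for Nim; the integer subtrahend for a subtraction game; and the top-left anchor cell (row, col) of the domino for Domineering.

X's best at [.../XOX/OOX]: (0,2)

[.../XOX/OOX] X move#1: (0,0):-1/X../XOX/OOX, (0,1):-1/.X./XOX/OOX, (0,2):+1/..X/XOX/OOX*
[..X/XOX/OOX] end (terminal -1, O#2); searched .../XOX/OOX to 10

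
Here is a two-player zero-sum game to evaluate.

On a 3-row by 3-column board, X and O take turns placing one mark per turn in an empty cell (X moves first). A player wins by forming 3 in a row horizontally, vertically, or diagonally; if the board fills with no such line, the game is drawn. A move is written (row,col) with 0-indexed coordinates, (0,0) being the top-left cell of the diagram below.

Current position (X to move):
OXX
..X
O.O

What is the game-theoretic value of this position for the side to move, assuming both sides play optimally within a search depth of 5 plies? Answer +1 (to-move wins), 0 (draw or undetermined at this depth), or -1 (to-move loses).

ply 1, X at OXX/..X/O.O | (1,0)=-1→OXX/X.X/O.O*; (1,1)=-1→OXX/.XX/O.O; (2,1)=-1→OXX/..X/OXO
ply 2, O at OXX/X.X/O.O | (1,1)=+1→OXX/XOX/O.O*; (2,1)=+1→OXX/X.X/OOO
ply 3: OXX/XOX/O.O is terminal -1 (X); from OXX/..X/O.O depth 5

value(OXX/..X/O.O, X) = -1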